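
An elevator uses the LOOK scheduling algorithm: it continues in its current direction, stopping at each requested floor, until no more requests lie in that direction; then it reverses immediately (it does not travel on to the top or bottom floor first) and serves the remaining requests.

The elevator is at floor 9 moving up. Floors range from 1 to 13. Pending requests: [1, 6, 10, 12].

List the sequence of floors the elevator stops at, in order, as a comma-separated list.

Current: 9, moving UP
Serve above first (ascending): [10, 12]
Then reverse, serve below (descending): [6, 1]

Answer: 10, 12, 6, 1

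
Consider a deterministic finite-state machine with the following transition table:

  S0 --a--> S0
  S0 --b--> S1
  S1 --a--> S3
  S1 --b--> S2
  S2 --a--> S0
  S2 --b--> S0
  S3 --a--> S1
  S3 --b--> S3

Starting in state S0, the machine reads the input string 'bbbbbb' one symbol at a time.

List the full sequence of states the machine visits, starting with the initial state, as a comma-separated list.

Start: S0
  read 'b': S0 --b--> S1
  read 'b': S1 --b--> S2
  read 'b': S2 --b--> S0
  read 'b': S0 --b--> S1
  read 'b': S1 --b--> S2
  read 'b': S2 --b--> S0

Answer: S0, S1, S2, S0, S1, S2, S0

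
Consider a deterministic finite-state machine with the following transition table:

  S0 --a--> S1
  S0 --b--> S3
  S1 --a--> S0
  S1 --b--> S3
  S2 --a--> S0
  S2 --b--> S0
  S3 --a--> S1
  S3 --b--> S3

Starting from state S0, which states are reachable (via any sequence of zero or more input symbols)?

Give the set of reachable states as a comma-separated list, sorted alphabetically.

Answer: S0, S1, S3

Derivation:
BFS from S0:
  visit S0: S0--a-->S1 (new), S0--b-->S3 (new)
  visit S1: S1--a-->S0 (seen), S1--b-->S3 (seen)
  visit S3: S3--a-->S1 (seen), S3--b-->S3 (seen)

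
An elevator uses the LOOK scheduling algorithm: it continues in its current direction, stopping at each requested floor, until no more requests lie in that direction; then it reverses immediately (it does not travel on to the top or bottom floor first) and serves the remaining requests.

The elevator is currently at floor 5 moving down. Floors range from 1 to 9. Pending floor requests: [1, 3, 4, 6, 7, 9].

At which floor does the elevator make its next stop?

Current floor: 5, direction: down
Requests above: [6, 7, 9]
Requests below: [1, 3, 4]
Moving down and requests lie below → nearest below is max([1, 3, 4]) = 4

Answer: 4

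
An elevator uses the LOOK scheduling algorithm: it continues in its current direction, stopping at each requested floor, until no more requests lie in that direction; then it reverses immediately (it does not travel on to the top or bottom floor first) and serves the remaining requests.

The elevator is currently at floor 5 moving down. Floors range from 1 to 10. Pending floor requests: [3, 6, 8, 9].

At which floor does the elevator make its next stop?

Answer: 3

Derivation:
Current floor: 5, direction: down
Requests above: [6, 8, 9]
Requests below: [3]
Moving down and requests lie below → nearest below is max([3]) = 3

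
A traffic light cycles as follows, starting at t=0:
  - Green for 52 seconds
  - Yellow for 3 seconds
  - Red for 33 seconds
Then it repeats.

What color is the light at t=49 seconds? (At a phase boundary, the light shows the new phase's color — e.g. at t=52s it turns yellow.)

Answer: green

Derivation:
Cycle length = 52 + 3 + 33 = 88s
t = 49, phase_t = 49 mod 88 = 49
49 < 52 (green end) → GREEN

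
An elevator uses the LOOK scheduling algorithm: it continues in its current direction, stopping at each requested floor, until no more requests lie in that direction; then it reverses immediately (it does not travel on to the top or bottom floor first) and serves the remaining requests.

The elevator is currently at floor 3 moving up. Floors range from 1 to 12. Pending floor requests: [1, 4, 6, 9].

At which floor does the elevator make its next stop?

Current floor: 3, direction: up
Requests above: [4, 6, 9]
Requests below: [1]
Moving up and requests lie above → nearest above is min([4, 6, 9]) = 4

Answer: 4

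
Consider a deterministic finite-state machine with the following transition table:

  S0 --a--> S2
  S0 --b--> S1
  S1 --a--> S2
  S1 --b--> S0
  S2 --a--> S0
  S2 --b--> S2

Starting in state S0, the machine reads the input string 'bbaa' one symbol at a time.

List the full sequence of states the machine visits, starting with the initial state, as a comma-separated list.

Answer: S0, S1, S0, S2, S0

Derivation:
Start: S0
  read 'b': S0 --b--> S1
  read 'b': S1 --b--> S0
  read 'a': S0 --a--> S2
  read 'a': S2 --a--> S0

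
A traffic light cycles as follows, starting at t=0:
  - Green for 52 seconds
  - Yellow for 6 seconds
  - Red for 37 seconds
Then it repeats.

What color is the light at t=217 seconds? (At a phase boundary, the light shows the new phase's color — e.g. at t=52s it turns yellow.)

Answer: green

Derivation:
Cycle length = 52 + 6 + 37 = 95s
t = 217, phase_t = 217 mod 95 = 27
27 < 52 (green end) → GREEN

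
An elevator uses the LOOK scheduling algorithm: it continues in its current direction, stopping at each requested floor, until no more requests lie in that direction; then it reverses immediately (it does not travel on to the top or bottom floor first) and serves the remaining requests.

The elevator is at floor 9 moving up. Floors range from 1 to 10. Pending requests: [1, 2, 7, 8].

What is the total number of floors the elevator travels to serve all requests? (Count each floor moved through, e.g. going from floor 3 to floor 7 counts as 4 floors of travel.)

Answer: 8

Derivation:
Start at floor 9 moving up, LOOK stop order: [8, 7, 2, 1]
  9 → 8: |8-9| = 1, total = 1
  8 → 7: |7-8| = 1, total = 2
  7 → 2: |2-7| = 5, total = 7
  2 → 1: |1-2| = 1, total = 8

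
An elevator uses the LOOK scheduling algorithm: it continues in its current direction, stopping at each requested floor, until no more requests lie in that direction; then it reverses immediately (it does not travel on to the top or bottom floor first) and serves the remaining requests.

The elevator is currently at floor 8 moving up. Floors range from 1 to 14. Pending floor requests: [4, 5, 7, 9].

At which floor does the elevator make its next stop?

Current floor: 8, direction: up
Requests above: [9]
Requests below: [4, 5, 7]
Moving up and requests lie above → nearest above is min([9]) = 9

Answer: 9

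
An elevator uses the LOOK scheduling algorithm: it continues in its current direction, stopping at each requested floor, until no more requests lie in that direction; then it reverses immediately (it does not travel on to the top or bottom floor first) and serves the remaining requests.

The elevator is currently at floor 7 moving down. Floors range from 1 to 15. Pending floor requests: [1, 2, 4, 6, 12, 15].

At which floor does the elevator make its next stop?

Current floor: 7, direction: down
Requests above: [12, 15]
Requests below: [1, 2, 4, 6]
Moving down and requests lie below → nearest below is max([1, 2, 4, 6]) = 6

Answer: 6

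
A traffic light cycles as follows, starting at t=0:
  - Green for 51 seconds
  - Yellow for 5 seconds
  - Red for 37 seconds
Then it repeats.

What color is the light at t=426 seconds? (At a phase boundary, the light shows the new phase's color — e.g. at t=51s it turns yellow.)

Cycle length = 51 + 5 + 37 = 93s
t = 426, phase_t = 426 mod 93 = 54
51 <= 54 < 56 (yellow end) → YELLOW

Answer: yellow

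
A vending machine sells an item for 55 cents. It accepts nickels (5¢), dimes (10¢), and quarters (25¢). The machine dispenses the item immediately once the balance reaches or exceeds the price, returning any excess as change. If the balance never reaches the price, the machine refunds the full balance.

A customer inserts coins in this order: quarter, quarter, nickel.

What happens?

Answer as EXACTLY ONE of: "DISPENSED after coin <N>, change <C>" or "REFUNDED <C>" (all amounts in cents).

Answer: DISPENSED after coin 3, change 0

Derivation:
Price: 55¢
Coin 1 (quarter, 25¢): balance = 25¢
Coin 2 (quarter, 25¢): balance = 50¢
Coin 3 (nickel, 5¢): balance = 55¢
  → balance >= price → DISPENSE, change = 55 - 55 = 0¢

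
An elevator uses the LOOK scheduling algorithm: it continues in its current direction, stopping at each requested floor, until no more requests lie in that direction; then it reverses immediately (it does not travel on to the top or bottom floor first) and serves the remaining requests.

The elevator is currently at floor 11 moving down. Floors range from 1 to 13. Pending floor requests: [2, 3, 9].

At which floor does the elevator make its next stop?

Current floor: 11, direction: down
Requests above: []
Requests below: [2, 3, 9]
Moving down and requests lie below → nearest below is max([2, 3, 9]) = 9

Answer: 9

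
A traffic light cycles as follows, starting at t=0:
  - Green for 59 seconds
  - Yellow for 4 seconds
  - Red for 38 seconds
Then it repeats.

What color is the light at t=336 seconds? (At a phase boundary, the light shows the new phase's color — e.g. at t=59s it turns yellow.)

Cycle length = 59 + 4 + 38 = 101s
t = 336, phase_t = 336 mod 101 = 33
33 < 59 (green end) → GREEN

Answer: green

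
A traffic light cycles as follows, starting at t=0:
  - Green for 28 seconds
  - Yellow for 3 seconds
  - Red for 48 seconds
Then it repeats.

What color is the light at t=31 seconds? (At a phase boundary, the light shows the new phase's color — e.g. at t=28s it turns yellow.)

Cycle length = 28 + 3 + 48 = 79s
t = 31, phase_t = 31 mod 79 = 31
31 >= 31 → RED

Answer: red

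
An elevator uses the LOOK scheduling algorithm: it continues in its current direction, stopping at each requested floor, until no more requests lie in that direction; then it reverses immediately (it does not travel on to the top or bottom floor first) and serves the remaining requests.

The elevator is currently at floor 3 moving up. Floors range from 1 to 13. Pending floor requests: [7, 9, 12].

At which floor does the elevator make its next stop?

Current floor: 3, direction: up
Requests above: [7, 9, 12]
Requests below: []
Moving up and requests lie above → nearest above is min([7, 9, 12]) = 7

Answer: 7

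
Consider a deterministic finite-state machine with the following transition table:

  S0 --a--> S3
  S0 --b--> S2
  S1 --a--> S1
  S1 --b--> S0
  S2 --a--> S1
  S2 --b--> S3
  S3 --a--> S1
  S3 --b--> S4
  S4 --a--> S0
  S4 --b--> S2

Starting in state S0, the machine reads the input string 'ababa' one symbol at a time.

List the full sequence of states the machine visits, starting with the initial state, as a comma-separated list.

Start: S0
  read 'a': S0 --a--> S3
  read 'b': S3 --b--> S4
  read 'a': S4 --a--> S0
  read 'b': S0 --b--> S2
  read 'a': S2 --a--> S1

Answer: S0, S3, S4, S0, S2, S1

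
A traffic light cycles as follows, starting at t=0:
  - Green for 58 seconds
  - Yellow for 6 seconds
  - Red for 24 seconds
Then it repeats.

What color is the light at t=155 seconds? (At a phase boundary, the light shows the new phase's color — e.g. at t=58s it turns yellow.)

Cycle length = 58 + 6 + 24 = 88s
t = 155, phase_t = 155 mod 88 = 67
67 >= 64 → RED

Answer: red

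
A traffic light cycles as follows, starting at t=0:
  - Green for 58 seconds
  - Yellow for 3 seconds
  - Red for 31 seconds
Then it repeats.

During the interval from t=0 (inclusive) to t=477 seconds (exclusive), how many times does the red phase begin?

Cycle = 58+3+31 = 92s
red phase starts at t = k*92 + 61 for k=0,1,2,...
Need k*92+61 < 477 → k < 4.522
k ∈ {0, ..., 4} → 5 starts

Answer: 5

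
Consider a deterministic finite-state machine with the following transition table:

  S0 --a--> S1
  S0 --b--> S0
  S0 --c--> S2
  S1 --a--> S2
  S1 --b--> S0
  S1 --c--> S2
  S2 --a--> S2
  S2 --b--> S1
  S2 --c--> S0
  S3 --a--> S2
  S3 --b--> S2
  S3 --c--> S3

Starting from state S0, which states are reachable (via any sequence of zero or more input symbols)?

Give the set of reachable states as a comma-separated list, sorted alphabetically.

Answer: S0, S1, S2

Derivation:
BFS from S0:
  visit S0: S0--a-->S1 (new), S0--b-->S0 (seen), S0--c-->S2 (new)
  visit S1: S1--a-->S2 (seen), S1--b-->S0 (seen), S1--c-->S2 (seen)
  visit S2: S2--a-->S2 (seen), S2--b-->S1 (seen), S2--c-->S0 (seen)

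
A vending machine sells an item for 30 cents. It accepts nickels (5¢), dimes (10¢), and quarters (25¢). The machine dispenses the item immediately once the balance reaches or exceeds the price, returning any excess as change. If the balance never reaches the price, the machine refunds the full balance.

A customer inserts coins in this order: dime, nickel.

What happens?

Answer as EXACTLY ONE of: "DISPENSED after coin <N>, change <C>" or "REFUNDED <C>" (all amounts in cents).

Answer: REFUNDED 15

Derivation:
Price: 30¢
Coin 1 (dime, 10¢): balance = 10¢
Coin 2 (nickel, 5¢): balance = 15¢
All coins inserted, balance 15¢ < price 30¢ → REFUND 15¢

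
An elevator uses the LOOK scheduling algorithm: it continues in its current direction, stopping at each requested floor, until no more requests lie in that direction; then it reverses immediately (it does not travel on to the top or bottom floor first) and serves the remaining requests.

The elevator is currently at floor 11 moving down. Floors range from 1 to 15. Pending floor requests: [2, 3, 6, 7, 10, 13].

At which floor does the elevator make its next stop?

Answer: 10

Derivation:
Current floor: 11, direction: down
Requests above: [13]
Requests below: [2, 3, 6, 7, 10]
Moving down and requests lie below → nearest below is max([2, 3, 6, 7, 10]) = 10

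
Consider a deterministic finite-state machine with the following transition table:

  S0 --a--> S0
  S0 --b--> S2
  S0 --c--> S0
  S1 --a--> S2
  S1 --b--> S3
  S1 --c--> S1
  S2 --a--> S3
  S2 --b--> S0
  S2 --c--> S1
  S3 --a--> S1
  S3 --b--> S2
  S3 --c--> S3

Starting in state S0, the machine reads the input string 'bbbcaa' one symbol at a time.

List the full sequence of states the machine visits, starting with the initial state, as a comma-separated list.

Answer: S0, S2, S0, S2, S1, S2, S3

Derivation:
Start: S0
  read 'b': S0 --b--> S2
  read 'b': S2 --b--> S0
  read 'b': S0 --b--> S2
  read 'c': S2 --c--> S1
  read 'a': S1 --a--> S2
  read 'a': S2 --a--> S3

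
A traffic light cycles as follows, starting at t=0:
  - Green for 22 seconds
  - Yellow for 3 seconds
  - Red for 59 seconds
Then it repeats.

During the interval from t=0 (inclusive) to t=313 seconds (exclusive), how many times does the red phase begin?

Answer: 4

Derivation:
Cycle = 22+3+59 = 84s
red phase starts at t = k*84 + 25 for k=0,1,2,...
Need k*84+25 < 313 → k < 3.429
k ∈ {0, ..., 3} → 4 starts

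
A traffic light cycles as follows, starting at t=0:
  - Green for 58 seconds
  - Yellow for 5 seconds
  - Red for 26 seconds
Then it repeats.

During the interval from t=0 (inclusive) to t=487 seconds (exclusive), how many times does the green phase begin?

Answer: 6

Derivation:
Cycle = 58+5+26 = 89s
green phase starts at t = k*89 + 0 for k=0,1,2,...
Need k*89+0 < 487 → k < 5.472
k ∈ {0, ..., 5} → 6 starts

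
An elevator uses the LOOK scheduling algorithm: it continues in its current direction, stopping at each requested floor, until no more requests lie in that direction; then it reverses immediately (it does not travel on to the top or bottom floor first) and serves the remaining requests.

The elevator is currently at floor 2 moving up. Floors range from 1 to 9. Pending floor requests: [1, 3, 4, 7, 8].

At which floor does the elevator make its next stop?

Current floor: 2, direction: up
Requests above: [3, 4, 7, 8]
Requests below: [1]
Moving up and requests lie above → nearest above is min([3, 4, 7, 8]) = 3

Answer: 3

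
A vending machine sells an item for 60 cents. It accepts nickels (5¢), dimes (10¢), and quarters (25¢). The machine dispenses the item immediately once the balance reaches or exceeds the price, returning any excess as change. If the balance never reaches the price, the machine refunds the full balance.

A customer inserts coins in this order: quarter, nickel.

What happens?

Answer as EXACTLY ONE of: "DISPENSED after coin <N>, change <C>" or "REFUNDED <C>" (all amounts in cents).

Price: 60¢
Coin 1 (quarter, 25¢): balance = 25¢
Coin 2 (nickel, 5¢): balance = 30¢
All coins inserted, balance 30¢ < price 60¢ → REFUND 30¢

Answer: REFUNDED 30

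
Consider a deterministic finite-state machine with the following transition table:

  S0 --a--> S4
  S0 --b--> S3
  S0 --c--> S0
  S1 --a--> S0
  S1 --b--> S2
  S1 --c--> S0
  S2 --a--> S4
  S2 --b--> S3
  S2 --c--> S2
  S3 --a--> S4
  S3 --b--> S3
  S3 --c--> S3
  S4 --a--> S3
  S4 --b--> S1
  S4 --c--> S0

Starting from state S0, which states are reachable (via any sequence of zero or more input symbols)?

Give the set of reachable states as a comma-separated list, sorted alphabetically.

BFS from S0:
  visit S0: S0--a-->S4 (new), S0--b-->S3 (new), S0--c-->S0 (seen)
  visit S4: S4--a-->S3 (seen), S4--b-->S1 (new), S4--c-->S0 (seen)
  visit S3: S3--a-->S4 (seen), S3--b-->S3 (seen), S3--c-->S3 (seen)
  visit S1: S1--a-->S0 (seen), S1--b-->S2 (new), S1--c-->S0 (seen)
  visit S2: S2--a-->S4 (seen), S2--b-->S3 (seen), S2--c-->S2 (seen)

Answer: S0, S1, S2, S3, S4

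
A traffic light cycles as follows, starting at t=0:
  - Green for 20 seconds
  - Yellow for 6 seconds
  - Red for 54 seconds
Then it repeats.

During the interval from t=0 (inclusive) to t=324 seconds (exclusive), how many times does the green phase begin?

Cycle = 20+6+54 = 80s
green phase starts at t = k*80 + 0 for k=0,1,2,...
Need k*80+0 < 324 → k < 4.050
k ∈ {0, ..., 4} → 5 starts

Answer: 5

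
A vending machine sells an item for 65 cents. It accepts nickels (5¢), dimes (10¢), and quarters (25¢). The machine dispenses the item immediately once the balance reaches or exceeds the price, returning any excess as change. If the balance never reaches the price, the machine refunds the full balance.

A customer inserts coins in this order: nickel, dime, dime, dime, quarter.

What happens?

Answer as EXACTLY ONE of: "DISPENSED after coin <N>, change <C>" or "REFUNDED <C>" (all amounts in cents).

Price: 65¢
Coin 1 (nickel, 5¢): balance = 5¢
Coin 2 (dime, 10¢): balance = 15¢
Coin 3 (dime, 10¢): balance = 25¢
Coin 4 (dime, 10¢): balance = 35¢
Coin 5 (quarter, 25¢): balance = 60¢
All coins inserted, balance 60¢ < price 65¢ → REFUND 60¢

Answer: REFUNDED 60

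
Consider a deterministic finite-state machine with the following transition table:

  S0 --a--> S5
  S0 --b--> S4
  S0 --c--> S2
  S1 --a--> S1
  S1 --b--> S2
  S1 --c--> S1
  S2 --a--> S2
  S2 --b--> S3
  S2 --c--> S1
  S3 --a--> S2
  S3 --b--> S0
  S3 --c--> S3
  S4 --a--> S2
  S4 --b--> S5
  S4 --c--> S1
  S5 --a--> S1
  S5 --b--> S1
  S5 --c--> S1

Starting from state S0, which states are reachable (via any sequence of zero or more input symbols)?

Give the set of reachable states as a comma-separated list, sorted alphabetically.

Answer: S0, S1, S2, S3, S4, S5

Derivation:
BFS from S0:
  visit S0: S0--a-->S5 (new), S0--b-->S4 (new), S0--c-->S2 (new)
  visit S5: S5--a-->S1 (new), S5--b-->S1 (seen), S5--c-->S1 (seen)
  visit S4: S4--a-->S2 (seen), S4--b-->S5 (seen), S4--c-->S1 (seen)
  visit S2: S2--a-->S2 (seen), S2--b-->S3 (new), S2--c-->S1 (seen)
  visit S1: S1--a-->S1 (seen), S1--b-->S2 (seen), S1--c-->S1 (seen)
  visit S3: S3--a-->S2 (seen), S3--b-->S0 (seen), S3--c-->S3 (seen)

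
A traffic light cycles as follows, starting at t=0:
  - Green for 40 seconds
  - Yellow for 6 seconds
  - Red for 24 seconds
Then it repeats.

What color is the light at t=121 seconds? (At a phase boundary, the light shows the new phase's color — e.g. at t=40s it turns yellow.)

Answer: red

Derivation:
Cycle length = 40 + 6 + 24 = 70s
t = 121, phase_t = 121 mod 70 = 51
51 >= 46 → RED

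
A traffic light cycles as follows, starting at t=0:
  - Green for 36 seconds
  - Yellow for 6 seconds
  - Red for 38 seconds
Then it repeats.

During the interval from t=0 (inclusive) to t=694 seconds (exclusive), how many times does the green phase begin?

Cycle = 36+6+38 = 80s
green phase starts at t = k*80 + 0 for k=0,1,2,...
Need k*80+0 < 694 → k < 8.675
k ∈ {0, ..., 8} → 9 starts

Answer: 9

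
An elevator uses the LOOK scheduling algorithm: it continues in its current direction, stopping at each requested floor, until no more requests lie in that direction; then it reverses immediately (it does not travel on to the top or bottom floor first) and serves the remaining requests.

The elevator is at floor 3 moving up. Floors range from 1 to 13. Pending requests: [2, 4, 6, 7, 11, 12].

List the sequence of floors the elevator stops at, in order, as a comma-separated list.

Answer: 4, 6, 7, 11, 12, 2

Derivation:
Current: 3, moving UP
Serve above first (ascending): [4, 6, 7, 11, 12]
Then reverse, serve below (descending): [2]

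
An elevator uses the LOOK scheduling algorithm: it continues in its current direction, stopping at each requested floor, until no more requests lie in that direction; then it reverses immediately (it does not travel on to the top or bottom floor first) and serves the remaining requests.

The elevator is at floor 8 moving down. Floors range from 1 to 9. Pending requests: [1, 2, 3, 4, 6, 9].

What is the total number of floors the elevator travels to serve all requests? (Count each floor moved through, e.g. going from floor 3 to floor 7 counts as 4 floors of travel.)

Answer: 15

Derivation:
Start at floor 8 moving down, LOOK stop order: [6, 4, 3, 2, 1, 9]
  8 → 6: |6-8| = 2, total = 2
  6 → 4: |4-6| = 2, total = 4
  4 → 3: |3-4| = 1, total = 5
  3 → 2: |2-3| = 1, total = 6
  2 → 1: |1-2| = 1, total = 7
  1 → 9: |9-1| = 8, total = 15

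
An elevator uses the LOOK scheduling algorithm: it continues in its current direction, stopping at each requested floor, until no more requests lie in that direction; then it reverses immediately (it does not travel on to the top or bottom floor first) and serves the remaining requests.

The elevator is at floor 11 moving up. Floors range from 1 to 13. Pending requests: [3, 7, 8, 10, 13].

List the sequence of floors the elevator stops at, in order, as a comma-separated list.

Answer: 13, 10, 8, 7, 3

Derivation:
Current: 11, moving UP
Serve above first (ascending): [13]
Then reverse, serve below (descending): [10, 8, 7, 3]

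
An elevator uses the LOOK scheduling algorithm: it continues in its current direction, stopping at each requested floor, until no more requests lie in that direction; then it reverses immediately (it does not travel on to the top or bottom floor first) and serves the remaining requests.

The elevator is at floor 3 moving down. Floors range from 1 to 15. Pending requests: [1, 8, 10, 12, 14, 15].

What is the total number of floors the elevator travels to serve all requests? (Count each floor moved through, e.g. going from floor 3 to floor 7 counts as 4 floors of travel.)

Answer: 16

Derivation:
Start at floor 3 moving down, LOOK stop order: [1, 8, 10, 12, 14, 15]
  3 → 1: |1-3| = 2, total = 2
  1 → 8: |8-1| = 7, total = 9
  8 → 10: |10-8| = 2, total = 11
  10 → 12: |12-10| = 2, total = 13
  12 → 14: |14-12| = 2, total = 15
  14 → 15: |15-14| = 1, total = 16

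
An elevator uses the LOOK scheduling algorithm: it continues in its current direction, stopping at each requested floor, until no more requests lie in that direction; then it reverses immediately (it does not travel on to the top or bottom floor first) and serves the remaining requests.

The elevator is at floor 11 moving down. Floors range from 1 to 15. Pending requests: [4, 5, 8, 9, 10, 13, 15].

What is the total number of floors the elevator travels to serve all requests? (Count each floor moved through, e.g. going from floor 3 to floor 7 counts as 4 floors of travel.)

Answer: 18

Derivation:
Start at floor 11 moving down, LOOK stop order: [10, 9, 8, 5, 4, 13, 15]
  11 → 10: |10-11| = 1, total = 1
  10 → 9: |9-10| = 1, total = 2
  9 → 8: |8-9| = 1, total = 3
  8 → 5: |5-8| = 3, total = 6
  5 → 4: |4-5| = 1, total = 7
  4 → 13: |13-4| = 9, total = 16
  13 → 15: |15-13| = 2, total = 18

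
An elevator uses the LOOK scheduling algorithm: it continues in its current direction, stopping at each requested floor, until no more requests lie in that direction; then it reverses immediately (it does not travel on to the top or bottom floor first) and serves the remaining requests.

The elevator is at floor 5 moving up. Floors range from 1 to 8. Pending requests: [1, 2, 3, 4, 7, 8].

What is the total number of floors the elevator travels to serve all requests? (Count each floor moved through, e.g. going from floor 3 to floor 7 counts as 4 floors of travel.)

Answer: 10

Derivation:
Start at floor 5 moving up, LOOK stop order: [7, 8, 4, 3, 2, 1]
  5 → 7: |7-5| = 2, total = 2
  7 → 8: |8-7| = 1, total = 3
  8 → 4: |4-8| = 4, total = 7
  4 → 3: |3-4| = 1, total = 8
  3 → 2: |2-3| = 1, total = 9
  2 → 1: |1-2| = 1, total = 10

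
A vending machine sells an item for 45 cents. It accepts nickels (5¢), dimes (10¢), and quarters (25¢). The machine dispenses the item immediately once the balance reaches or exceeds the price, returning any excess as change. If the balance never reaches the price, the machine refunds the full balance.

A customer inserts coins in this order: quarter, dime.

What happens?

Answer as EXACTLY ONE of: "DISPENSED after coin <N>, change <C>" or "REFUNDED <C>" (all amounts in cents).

Price: 45¢
Coin 1 (quarter, 25¢): balance = 25¢
Coin 2 (dime, 10¢): balance = 35¢
All coins inserted, balance 35¢ < price 45¢ → REFUND 35¢

Answer: REFUNDED 35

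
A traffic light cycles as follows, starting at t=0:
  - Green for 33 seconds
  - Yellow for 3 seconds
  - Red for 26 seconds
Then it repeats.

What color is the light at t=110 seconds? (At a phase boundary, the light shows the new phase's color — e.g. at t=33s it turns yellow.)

Cycle length = 33 + 3 + 26 = 62s
t = 110, phase_t = 110 mod 62 = 48
48 >= 36 → RED

Answer: red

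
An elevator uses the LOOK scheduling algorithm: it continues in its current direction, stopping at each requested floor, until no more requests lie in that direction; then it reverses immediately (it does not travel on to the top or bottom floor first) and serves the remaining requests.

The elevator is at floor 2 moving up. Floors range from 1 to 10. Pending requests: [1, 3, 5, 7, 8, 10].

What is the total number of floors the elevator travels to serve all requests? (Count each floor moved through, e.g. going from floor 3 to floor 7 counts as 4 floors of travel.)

Start at floor 2 moving up, LOOK stop order: [3, 5, 7, 8, 10, 1]
  2 → 3: |3-2| = 1, total = 1
  3 → 5: |5-3| = 2, total = 3
  5 → 7: |7-5| = 2, total = 5
  7 → 8: |8-7| = 1, total = 6
  8 → 10: |10-8| = 2, total = 8
  10 → 1: |1-10| = 9, total = 17

Answer: 17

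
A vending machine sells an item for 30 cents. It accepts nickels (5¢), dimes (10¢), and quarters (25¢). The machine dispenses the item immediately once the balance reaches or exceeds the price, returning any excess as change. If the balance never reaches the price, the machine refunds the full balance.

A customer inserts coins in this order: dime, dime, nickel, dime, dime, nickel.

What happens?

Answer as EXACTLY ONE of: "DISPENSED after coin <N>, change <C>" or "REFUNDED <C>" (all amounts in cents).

Answer: DISPENSED after coin 4, change 5

Derivation:
Price: 30¢
Coin 1 (dime, 10¢): balance = 10¢
Coin 2 (dime, 10¢): balance = 20¢
Coin 3 (nickel, 5¢): balance = 25¢
Coin 4 (dime, 10¢): balance = 35¢
  → balance >= price → DISPENSE, change = 35 - 30 = 5¢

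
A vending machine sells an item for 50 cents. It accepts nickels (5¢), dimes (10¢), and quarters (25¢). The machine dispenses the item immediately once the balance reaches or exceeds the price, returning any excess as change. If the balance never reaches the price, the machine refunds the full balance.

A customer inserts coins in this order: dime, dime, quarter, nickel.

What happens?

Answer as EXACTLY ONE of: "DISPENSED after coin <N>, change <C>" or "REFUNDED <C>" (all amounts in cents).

Price: 50¢
Coin 1 (dime, 10¢): balance = 10¢
Coin 2 (dime, 10¢): balance = 20¢
Coin 3 (quarter, 25¢): balance = 45¢
Coin 4 (nickel, 5¢): balance = 50¢
  → balance >= price → DISPENSE, change = 50 - 50 = 0¢

Answer: DISPENSED after coin 4, change 0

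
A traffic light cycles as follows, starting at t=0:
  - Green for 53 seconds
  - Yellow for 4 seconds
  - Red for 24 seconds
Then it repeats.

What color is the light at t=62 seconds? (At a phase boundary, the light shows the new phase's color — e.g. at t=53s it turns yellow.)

Cycle length = 53 + 4 + 24 = 81s
t = 62, phase_t = 62 mod 81 = 62
62 >= 57 → RED

Answer: red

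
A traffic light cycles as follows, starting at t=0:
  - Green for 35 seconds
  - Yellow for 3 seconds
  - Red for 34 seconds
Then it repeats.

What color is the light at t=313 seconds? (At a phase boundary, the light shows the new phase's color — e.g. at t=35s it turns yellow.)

Cycle length = 35 + 3 + 34 = 72s
t = 313, phase_t = 313 mod 72 = 25
25 < 35 (green end) → GREEN

Answer: green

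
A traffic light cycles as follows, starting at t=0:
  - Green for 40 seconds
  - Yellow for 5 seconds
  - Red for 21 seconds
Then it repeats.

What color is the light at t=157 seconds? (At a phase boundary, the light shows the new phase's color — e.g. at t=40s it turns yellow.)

Answer: green

Derivation:
Cycle length = 40 + 5 + 21 = 66s
t = 157, phase_t = 157 mod 66 = 25
25 < 40 (green end) → GREEN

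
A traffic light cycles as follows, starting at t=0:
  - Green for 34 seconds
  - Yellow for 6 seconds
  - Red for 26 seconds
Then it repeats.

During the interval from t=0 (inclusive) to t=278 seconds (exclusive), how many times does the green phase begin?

Answer: 5

Derivation:
Cycle = 34+6+26 = 66s
green phase starts at t = k*66 + 0 for k=0,1,2,...
Need k*66+0 < 278 → k < 4.212
k ∈ {0, ..., 4} → 5 starts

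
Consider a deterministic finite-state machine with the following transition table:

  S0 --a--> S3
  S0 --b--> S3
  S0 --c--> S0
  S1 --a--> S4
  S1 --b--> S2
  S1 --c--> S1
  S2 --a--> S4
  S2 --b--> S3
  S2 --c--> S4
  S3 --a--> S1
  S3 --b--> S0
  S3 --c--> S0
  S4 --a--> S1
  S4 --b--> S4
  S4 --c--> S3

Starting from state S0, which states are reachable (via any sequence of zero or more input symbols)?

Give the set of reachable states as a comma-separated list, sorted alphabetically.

Answer: S0, S1, S2, S3, S4

Derivation:
BFS from S0:
  visit S0: S0--a-->S3 (new), S0--b-->S3 (seen), S0--c-->S0 (seen)
  visit S3: S3--a-->S1 (new), S3--b-->S0 (seen), S3--c-->S0 (seen)
  visit S1: S1--a-->S4 (new), S1--b-->S2 (new), S1--c-->S1 (seen)
  visit S4: S4--a-->S1 (seen), S4--b-->S4 (seen), S4--c-->S3 (seen)
  visit S2: S2--a-->S4 (seen), S2--b-->S3 (seen), S2--c-->S4 (seen)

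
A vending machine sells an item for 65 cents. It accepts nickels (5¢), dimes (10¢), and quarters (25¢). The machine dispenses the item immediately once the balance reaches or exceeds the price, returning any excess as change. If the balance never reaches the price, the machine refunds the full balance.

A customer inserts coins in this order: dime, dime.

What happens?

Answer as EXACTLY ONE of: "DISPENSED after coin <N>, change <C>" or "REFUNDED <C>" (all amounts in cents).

Price: 65¢
Coin 1 (dime, 10¢): balance = 10¢
Coin 2 (dime, 10¢): balance = 20¢
All coins inserted, balance 20¢ < price 65¢ → REFUND 20¢

Answer: REFUNDED 20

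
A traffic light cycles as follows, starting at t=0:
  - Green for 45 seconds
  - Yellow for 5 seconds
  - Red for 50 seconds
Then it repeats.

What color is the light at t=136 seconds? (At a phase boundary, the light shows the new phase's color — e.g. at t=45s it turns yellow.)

Cycle length = 45 + 5 + 50 = 100s
t = 136, phase_t = 136 mod 100 = 36
36 < 45 (green end) → GREEN

Answer: green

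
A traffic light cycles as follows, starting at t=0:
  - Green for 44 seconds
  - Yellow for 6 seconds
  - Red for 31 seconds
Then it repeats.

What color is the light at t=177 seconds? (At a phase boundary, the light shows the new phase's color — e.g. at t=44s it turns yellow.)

Cycle length = 44 + 6 + 31 = 81s
t = 177, phase_t = 177 mod 81 = 15
15 < 44 (green end) → GREEN

Answer: green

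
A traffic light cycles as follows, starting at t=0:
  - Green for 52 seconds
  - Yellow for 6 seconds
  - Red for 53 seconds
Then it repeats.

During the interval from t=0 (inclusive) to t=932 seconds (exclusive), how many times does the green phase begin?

Cycle = 52+6+53 = 111s
green phase starts at t = k*111 + 0 for k=0,1,2,...
Need k*111+0 < 932 → k < 8.396
k ∈ {0, ..., 8} → 9 starts

Answer: 9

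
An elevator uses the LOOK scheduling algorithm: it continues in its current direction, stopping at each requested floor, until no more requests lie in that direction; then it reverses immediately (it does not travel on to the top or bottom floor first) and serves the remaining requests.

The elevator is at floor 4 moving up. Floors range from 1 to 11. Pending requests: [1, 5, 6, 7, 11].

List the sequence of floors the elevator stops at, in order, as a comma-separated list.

Current: 4, moving UP
Serve above first (ascending): [5, 6, 7, 11]
Then reverse, serve below (descending): [1]

Answer: 5, 6, 7, 11, 1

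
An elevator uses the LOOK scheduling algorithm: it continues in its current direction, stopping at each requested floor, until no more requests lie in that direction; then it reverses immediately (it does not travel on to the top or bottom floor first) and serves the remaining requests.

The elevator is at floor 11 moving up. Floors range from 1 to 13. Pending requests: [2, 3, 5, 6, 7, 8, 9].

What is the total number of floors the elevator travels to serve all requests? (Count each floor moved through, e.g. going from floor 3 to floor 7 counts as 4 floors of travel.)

Answer: 9

Derivation:
Start at floor 11 moving up, LOOK stop order: [9, 8, 7, 6, 5, 3, 2]
  11 → 9: |9-11| = 2, total = 2
  9 → 8: |8-9| = 1, total = 3
  8 → 7: |7-8| = 1, total = 4
  7 → 6: |6-7| = 1, total = 5
  6 → 5: |5-6| = 1, total = 6
  5 → 3: |3-5| = 2, total = 8
  3 → 2: |2-3| = 1, total = 9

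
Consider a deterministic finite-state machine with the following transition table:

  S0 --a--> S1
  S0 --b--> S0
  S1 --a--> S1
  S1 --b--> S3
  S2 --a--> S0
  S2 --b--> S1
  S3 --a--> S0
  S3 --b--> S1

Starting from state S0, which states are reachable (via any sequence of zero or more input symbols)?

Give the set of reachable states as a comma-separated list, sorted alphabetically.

Answer: S0, S1, S3

Derivation:
BFS from S0:
  visit S0: S0--a-->S1 (new), S0--b-->S0 (seen)
  visit S1: S1--a-->S1 (seen), S1--b-->S3 (new)
  visit S3: S3--a-->S0 (seen), S3--b-->S1 (seen)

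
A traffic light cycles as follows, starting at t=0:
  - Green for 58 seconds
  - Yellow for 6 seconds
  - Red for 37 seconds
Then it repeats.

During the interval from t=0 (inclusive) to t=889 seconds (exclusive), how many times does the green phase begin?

Cycle = 58+6+37 = 101s
green phase starts at t = k*101 + 0 for k=0,1,2,...
Need k*101+0 < 889 → k < 8.802
k ∈ {0, ..., 8} → 9 starts

Answer: 9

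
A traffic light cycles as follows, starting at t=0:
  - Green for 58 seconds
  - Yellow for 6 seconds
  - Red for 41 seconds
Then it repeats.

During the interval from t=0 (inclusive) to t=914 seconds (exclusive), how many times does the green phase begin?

Cycle = 58+6+41 = 105s
green phase starts at t = k*105 + 0 for k=0,1,2,...
Need k*105+0 < 914 → k < 8.705
k ∈ {0, ..., 8} → 9 starts

Answer: 9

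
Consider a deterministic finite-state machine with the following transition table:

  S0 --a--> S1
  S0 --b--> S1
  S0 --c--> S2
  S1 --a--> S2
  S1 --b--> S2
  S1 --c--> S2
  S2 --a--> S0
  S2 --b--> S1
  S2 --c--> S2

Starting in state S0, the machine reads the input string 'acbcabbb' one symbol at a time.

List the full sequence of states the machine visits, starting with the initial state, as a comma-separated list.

Start: S0
  read 'a': S0 --a--> S1
  read 'c': S1 --c--> S2
  read 'b': S2 --b--> S1
  read 'c': S1 --c--> S2
  read 'a': S2 --a--> S0
  read 'b': S0 --b--> S1
  read 'b': S1 --b--> S2
  read 'b': S2 --b--> S1

Answer: S0, S1, S2, S1, S2, S0, S1, S2, S1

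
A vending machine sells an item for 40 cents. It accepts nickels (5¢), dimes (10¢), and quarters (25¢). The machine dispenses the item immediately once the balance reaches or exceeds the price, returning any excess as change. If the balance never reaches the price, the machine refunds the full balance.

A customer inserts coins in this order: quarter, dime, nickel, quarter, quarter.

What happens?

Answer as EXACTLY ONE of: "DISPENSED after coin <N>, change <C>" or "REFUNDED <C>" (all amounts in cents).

Price: 40¢
Coin 1 (quarter, 25¢): balance = 25¢
Coin 2 (dime, 10¢): balance = 35¢
Coin 3 (nickel, 5¢): balance = 40¢
  → balance >= price → DISPENSE, change = 40 - 40 = 0¢

Answer: DISPENSED after coin 3, change 0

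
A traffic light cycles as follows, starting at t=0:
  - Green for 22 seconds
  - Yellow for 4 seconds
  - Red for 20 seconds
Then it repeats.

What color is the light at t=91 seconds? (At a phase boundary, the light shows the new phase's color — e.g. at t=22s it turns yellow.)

Answer: red

Derivation:
Cycle length = 22 + 4 + 20 = 46s
t = 91, phase_t = 91 mod 46 = 45
45 >= 26 → RED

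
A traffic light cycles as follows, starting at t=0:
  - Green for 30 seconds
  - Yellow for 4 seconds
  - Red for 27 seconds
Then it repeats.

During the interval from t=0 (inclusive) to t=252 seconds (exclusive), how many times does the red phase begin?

Answer: 4

Derivation:
Cycle = 30+4+27 = 61s
red phase starts at t = k*61 + 34 for k=0,1,2,...
Need k*61+34 < 252 → k < 3.574
k ∈ {0, ..., 3} → 4 starts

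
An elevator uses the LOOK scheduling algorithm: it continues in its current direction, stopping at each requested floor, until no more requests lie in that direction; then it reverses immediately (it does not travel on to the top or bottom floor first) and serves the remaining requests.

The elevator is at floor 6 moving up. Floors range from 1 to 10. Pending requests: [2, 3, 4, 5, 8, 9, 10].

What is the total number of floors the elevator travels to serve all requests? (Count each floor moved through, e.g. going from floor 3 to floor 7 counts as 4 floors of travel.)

Start at floor 6 moving up, LOOK stop order: [8, 9, 10, 5, 4, 3, 2]
  6 → 8: |8-6| = 2, total = 2
  8 → 9: |9-8| = 1, total = 3
  9 → 10: |10-9| = 1, total = 4
  10 → 5: |5-10| = 5, total = 9
  5 → 4: |4-5| = 1, total = 10
  4 → 3: |3-4| = 1, total = 11
  3 → 2: |2-3| = 1, total = 12

Answer: 12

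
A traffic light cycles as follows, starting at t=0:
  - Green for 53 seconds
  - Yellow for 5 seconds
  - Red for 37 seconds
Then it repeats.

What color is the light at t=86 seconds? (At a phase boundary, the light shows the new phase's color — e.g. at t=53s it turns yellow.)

Cycle length = 53 + 5 + 37 = 95s
t = 86, phase_t = 86 mod 95 = 86
86 >= 58 → RED

Answer: red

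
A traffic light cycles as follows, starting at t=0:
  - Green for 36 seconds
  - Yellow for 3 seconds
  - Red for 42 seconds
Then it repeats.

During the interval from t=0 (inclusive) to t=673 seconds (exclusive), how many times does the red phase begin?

Cycle = 36+3+42 = 81s
red phase starts at t = k*81 + 39 for k=0,1,2,...
Need k*81+39 < 673 → k < 7.827
k ∈ {0, ..., 7} → 8 starts

Answer: 8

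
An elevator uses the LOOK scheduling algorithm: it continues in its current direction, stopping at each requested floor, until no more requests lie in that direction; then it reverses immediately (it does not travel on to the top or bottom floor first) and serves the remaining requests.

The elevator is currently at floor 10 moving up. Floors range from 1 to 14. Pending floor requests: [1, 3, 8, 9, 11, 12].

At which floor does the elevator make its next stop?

Answer: 11

Derivation:
Current floor: 10, direction: up
Requests above: [11, 12]
Requests below: [1, 3, 8, 9]
Moving up and requests lie above → nearest above is min([11, 12]) = 11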